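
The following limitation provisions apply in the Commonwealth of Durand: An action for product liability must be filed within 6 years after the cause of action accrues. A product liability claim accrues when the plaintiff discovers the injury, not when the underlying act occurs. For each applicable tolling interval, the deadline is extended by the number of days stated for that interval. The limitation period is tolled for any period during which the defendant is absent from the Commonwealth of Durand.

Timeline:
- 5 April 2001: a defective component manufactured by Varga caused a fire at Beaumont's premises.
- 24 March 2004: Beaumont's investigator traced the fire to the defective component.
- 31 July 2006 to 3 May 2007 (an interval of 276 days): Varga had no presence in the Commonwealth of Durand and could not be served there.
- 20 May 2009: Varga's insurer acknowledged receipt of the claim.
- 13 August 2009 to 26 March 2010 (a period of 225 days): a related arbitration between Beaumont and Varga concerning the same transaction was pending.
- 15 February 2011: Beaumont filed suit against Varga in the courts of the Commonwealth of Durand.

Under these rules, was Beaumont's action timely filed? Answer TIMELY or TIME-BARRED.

Under the discovery rule, the claim accrued on 24 March 2004, when Beaumont discovered the injury — not on the 5 April 2001 date of the underlying act.
Adding the 6 years base period to 24 March 2004 gives a deadline of 24 March 2010, before any tolling.
The period was tolled for 276 days by the defendant's absence from the jurisdiction (31 July 2006 to 3 May 2007), pushing the deadline to 25 December 2010.
The pending related arbitration from 13 August 2009 to 26 March 2010 does not toll the period, because no stated rule makes a pending arbitration a tolling event.
The other events in the timeline have no effect on the limitation period under the stated rules.
Filing on 15 February 2011 missed the 25 December 2010 deadline — the action is time-barred.

TIME-BARRED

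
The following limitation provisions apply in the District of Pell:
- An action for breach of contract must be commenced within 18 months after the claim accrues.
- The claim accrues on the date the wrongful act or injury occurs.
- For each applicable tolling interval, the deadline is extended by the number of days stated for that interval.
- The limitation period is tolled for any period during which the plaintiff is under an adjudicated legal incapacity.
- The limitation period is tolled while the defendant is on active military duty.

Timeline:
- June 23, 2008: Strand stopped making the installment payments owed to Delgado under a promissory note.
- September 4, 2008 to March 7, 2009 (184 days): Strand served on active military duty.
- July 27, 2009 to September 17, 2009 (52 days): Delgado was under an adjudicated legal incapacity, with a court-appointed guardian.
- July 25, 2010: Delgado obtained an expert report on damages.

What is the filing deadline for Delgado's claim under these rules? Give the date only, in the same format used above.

August 16, 2010

The claim accrued on June 23, 2008, when the wrongful act occurred.
The untolled deadline — 18 months after June 23, 2008 — is December 23, 2009.
The period was tolled for 184 days by the defendant's active military service (September 4, 2008 to March 7, 2009), pushing the deadline to June 25, 2010.
The plaintiff's legal incapacity from July 27, 2009 to September 17, 2009 tolled the period for 52 days, extending the deadline to August 16, 2010.
The other events in the timeline have no effect on the limitation period under the stated rules.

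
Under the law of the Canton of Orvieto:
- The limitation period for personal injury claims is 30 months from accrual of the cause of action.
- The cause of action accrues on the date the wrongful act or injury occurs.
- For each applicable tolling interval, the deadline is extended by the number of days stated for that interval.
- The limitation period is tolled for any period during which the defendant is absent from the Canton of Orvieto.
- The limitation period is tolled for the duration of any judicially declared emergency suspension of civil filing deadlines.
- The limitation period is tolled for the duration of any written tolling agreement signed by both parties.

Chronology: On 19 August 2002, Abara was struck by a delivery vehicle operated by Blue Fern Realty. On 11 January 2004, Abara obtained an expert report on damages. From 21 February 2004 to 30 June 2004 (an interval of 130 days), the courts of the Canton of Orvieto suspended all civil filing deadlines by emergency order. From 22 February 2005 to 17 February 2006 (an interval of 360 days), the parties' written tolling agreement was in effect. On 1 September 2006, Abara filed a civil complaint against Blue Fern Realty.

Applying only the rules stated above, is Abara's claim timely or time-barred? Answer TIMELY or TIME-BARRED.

The limitation period began to run on 19 August 2002.
30 months from 19 August 2002 is 19 February 2005.
The period was tolled for 130 days by the emergency suspension of filing deadlines (21 February 2004 to 30 June 2004), pushing the deadline to 29 June 2005.
The written tolling agreement from 22 February 2005 to 17 February 2006 tolled the period for 360 days, extending the deadline to 24 June 2006.
None of the other events listed affects the running of the period under the stated rules.
Filing on 1 September 2006 missed the 24 June 2006 deadline — the action is time-barred.

TIME-BARRED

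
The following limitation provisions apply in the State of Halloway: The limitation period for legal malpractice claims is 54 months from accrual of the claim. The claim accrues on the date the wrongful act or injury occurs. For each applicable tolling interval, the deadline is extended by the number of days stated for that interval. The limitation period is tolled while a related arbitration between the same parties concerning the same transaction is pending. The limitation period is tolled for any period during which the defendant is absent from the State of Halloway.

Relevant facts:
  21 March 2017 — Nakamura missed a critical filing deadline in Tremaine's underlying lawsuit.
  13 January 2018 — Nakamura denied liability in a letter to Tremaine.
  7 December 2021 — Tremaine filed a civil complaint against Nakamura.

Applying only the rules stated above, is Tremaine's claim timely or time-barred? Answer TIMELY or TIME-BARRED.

The claim accrued on 21 March 2017, when the wrongful act occurred.
54 months from 21 March 2017 is 21 September 2021.
The other events in the timeline have no effect on the limitation period under the stated rules.
Filing on 7 December 2021 missed the 21 September 2021 deadline — the action is time-barred.

TIME-BARRED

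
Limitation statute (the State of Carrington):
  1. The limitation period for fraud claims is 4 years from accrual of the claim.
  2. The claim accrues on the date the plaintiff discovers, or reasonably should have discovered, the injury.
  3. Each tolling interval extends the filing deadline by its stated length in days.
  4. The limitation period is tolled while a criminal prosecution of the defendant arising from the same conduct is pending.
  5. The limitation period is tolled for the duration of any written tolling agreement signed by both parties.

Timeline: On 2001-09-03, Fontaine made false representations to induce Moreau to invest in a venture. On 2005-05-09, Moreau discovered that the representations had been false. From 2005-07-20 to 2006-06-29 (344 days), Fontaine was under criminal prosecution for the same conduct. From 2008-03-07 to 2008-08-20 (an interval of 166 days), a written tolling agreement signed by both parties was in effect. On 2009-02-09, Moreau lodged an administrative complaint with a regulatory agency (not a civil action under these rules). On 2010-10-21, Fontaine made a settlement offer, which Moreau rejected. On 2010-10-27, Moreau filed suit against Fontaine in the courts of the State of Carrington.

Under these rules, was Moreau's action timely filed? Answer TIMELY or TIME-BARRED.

TIME-BARRED

The claim did not accrue until Moreau discovered the injury on 2005-05-09; the 2001-09-03 act date does not start the clock under the stated rule.
The untolled deadline — 4 years after 2005-05-09 — is 2009-05-09.
The pending criminal prosecution from 2005-07-20 to 2006-06-29 tolled the period for 344 days, extending the deadline to 2010-04-18.
The written tolling agreement from 2008-03-07 to 2008-08-20 tolled the period for 166 days, extending the deadline to 2010-10-01.
The other events in the timeline have no effect on the limitation period under the stated rules.
Moreau filed on 2010-10-27, after the 2010-10-01 deadline, so the action is time-barred.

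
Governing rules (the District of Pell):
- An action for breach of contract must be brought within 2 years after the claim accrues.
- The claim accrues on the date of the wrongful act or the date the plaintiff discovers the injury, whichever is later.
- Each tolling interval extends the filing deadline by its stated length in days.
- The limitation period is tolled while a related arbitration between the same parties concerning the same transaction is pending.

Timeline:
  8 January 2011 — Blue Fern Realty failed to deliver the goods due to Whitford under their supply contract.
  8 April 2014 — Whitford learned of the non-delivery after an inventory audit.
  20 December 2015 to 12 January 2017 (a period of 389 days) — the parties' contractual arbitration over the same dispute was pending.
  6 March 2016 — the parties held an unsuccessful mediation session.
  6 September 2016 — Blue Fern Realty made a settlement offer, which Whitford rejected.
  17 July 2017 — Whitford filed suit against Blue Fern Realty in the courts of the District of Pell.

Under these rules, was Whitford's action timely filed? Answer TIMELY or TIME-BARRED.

TIME-BARRED

The claim accrued on 8 April 2014 — the later of the 8 January 2011 act and the 8 April 2014 discovery.
2 years from 8 April 2014 is 8 April 2016.
The period was tolled for 389 days by the pending related arbitration (20 December 2015 to 12 January 2017), pushing the deadline to 2 May 2017.
Nothing else in the chronology tolls or restarts the period.
Filing on 17 July 2017 missed the 2 May 2017 deadline — the action is time-barred.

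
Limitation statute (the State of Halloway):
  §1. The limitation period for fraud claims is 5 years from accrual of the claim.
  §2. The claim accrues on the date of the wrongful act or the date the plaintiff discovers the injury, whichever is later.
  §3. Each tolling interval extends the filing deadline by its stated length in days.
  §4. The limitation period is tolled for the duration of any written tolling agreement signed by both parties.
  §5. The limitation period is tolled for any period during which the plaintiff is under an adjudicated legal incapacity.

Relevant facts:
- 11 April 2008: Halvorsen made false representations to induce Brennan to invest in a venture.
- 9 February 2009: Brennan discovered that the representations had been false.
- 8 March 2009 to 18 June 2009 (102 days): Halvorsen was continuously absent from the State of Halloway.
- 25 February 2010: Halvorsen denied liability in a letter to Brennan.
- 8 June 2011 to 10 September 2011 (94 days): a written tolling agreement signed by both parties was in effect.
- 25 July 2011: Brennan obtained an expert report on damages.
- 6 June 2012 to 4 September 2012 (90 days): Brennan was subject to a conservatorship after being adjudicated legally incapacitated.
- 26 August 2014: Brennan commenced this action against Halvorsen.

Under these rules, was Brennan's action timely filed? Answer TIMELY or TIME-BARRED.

Taking the later of the act (11 April 2008) and discovery (9 February 2009), the claim accrued on 9 February 2009.
Adding the 5 years base period to 9 February 2009 gives a deadline of 9 February 2014, before any tolling.
The period was tolled for 94 days by the written tolling agreement (8 June 2011 to 10 September 2011), pushing the deadline to 14 May 2014.
The plaintiff's legal incapacity from 6 June 2012 to 4 September 2012 tolled the period for 90 days, extending the deadline to 12 August 2014.
Although the defendant's absence ran from 8 March 2009 to 18 June 2009, the stated rules do not make that a tolling event, so it is disregarded.
Nothing else in the chronology tolls or restarts the period.
Brennan filed on 26 August 2014, after the 12 August 2014 deadline, so the action is time-barred.

TIME-BARRED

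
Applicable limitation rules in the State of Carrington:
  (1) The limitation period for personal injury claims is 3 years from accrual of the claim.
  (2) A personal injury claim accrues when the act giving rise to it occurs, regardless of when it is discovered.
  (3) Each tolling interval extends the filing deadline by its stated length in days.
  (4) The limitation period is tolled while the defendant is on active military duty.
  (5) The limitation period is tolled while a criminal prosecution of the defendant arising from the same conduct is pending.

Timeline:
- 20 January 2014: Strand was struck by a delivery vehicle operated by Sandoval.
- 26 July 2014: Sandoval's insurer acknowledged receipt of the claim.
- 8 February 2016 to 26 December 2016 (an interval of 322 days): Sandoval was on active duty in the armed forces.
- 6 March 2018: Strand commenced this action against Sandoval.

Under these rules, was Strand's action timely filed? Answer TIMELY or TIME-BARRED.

TIME-BARRED

The claim accrued on 20 January 2014, when the wrongful act occurred.
3 years from 20 January 2014 is 20 January 2017.
The defendant's active military service from 8 February 2016 to 26 December 2016 tolled the period for 322 days, extending the deadline to 8 December 2017.
None of the other events listed affects the running of the period under the stated rules.
Filing on 6 March 2018 missed the 8 December 2017 deadline — the action is time-barred.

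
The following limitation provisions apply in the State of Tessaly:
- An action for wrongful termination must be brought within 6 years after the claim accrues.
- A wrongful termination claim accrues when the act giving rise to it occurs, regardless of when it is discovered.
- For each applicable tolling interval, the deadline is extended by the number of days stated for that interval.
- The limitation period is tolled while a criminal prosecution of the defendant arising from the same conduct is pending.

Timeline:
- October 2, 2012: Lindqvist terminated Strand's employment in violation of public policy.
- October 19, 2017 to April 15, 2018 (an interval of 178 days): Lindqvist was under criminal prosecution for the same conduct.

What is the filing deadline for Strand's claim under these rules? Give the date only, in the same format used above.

The claim accrued on October 2, 2012, when the wrongful act occurred.
Adding the 6 years base period to October 2, 2012 gives a deadline of October 2, 2018, before any tolling.
The period was tolled for 178 days by the pending criminal prosecution (October 19, 2017 to April 15, 2018), pushing the deadline to March 29, 2019.

March 29, 2019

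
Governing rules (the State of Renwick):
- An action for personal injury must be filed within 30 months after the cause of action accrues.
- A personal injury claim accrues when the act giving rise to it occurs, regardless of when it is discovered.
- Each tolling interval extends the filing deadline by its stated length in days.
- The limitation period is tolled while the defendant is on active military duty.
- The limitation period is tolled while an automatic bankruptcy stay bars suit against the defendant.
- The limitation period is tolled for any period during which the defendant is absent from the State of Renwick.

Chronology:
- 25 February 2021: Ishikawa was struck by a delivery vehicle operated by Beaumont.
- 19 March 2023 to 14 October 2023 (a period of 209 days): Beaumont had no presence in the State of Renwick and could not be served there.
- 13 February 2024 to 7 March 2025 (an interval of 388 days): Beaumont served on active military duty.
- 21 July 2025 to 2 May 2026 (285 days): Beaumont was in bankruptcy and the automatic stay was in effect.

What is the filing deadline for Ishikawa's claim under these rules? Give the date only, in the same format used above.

The cause of action accrued on 25 February 2021, the date of the act.
Adding the 30 months base period to 25 February 2021 gives a deadline of 25 August 2023, before any tolling.
The period was tolled for 209 days by the defendant's absence from the jurisdiction (19 March 2023 to 14 October 2023), pushing the deadline to 21 March 2024.
Because the defendant's active military service ran from 13 February 2024 to 7 March 2025, the deadline is extended by 388 days to 13 April 2025.
The automatic bankruptcy stay starting 21 July 2025 came too late — the period had run on 13 April 2025 — and so does not extend the deadline.

13 April 2025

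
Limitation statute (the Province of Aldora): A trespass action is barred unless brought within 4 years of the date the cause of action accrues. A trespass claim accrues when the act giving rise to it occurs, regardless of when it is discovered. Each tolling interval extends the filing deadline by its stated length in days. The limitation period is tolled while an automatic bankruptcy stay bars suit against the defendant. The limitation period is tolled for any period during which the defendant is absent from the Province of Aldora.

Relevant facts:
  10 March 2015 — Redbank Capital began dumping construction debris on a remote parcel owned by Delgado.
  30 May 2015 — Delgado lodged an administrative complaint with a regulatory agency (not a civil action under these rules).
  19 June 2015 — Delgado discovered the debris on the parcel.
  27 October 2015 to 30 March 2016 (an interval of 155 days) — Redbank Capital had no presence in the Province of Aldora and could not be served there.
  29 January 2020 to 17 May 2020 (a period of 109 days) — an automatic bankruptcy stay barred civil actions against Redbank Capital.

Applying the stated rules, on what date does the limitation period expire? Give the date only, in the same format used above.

Because the rule ties accrual to occurrence, the claim accrued on 10 March 2015, not on the 19 June 2015 discovery date.
The untolled deadline — 4 years after 10 March 2015 — is 10 March 2019.
The period was tolled for 155 days by the defendant's absence from the jurisdiction (27 October 2015 to 30 March 2016), pushing the deadline to 12 August 2019.
The automatic bankruptcy stay starting 29 January 2020 came too late — the period had run on 12 August 2019 — and so does not extend the deadline.
The other events in the timeline have no effect on the limitation period under the stated rules.

12 August 2019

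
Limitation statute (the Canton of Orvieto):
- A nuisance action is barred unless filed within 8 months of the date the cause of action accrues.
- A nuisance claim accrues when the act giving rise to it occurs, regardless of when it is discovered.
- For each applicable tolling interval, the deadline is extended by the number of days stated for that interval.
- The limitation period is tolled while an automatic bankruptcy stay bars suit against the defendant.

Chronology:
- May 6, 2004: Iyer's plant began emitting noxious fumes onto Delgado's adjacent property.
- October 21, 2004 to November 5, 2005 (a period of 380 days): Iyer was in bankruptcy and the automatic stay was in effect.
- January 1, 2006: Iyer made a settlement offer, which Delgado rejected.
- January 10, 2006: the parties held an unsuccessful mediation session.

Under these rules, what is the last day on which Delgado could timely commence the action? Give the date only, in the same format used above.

January 21, 2006

The claim accrued on May 6, 2004, when the wrongful act occurred.
Adding the 8 months base period to May 6, 2004 gives a deadline of January 6, 2005, before any tolling.
The automatic bankruptcy stay from October 21, 2004 to November 5, 2005 tolled the period for 380 days, extending the deadline to January 21, 2006.
The other events in the timeline have no effect on the limitation period under the stated rules.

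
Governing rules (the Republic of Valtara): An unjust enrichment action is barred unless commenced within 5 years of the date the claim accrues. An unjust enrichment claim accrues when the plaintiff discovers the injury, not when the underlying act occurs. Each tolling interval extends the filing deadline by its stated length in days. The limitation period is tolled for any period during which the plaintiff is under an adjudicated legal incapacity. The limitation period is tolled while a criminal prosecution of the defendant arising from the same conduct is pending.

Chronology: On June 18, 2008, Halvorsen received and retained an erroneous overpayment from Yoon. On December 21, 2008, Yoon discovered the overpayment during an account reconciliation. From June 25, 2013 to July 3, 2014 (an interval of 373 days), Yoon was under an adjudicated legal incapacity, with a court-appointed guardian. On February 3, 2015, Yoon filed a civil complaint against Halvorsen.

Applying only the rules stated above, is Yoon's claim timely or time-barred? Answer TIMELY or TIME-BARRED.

Under the discovery rule, the claim accrued on December 21, 2008, when Yoon discovered the injury — not on the June 18, 2008 date of the underlying act.
The untolled deadline — 5 years after December 21, 2008 — is December 21, 2013.
The period was tolled for 373 days by the plaintiff's legal incapacity (June 25, 2013 to July 3, 2014), pushing the deadline to December 29, 2014.
Filing on February 3, 2015 missed the December 29, 2014 deadline — the action is time-barred.

TIME-BARRED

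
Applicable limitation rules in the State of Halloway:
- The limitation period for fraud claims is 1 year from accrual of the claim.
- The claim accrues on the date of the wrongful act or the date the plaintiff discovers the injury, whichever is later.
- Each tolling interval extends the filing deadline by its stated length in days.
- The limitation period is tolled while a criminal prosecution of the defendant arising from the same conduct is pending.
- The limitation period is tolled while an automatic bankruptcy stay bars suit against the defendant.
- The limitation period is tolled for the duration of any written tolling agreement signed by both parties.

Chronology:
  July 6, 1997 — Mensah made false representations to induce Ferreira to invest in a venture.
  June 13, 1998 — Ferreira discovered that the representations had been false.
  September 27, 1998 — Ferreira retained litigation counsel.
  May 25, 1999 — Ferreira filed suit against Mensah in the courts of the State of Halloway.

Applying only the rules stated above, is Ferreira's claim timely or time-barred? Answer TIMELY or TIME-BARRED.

The claim accrued on June 13, 1998 — the later of the July 6, 1997 act and the June 13, 1998 discovery.
Adding the 1 year base period to June 13, 1998 gives a deadline of June 13, 1999, before any tolling.
Nothing else in the chronology tolls or restarts the period.
Ferreira filed on May 25, 1999, before the June 13, 1999 deadline, so the action is timely.

TIMELY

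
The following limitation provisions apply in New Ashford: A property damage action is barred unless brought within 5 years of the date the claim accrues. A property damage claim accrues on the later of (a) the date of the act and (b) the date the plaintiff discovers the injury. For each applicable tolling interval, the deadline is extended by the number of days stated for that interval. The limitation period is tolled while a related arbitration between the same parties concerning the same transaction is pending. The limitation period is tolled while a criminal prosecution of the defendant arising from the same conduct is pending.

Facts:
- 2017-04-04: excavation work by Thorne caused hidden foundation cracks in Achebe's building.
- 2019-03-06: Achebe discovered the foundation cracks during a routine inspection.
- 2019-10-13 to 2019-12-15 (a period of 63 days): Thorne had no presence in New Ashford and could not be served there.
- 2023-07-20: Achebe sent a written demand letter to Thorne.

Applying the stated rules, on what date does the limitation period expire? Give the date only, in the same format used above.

Because discovery on 2019-03-06 post-dates the 2017-04-04 act, accrual under the later-of rule falls on 2019-03-06.
The untolled deadline — 5 years after 2019-03-06 — is 2024-03-06.
Although the defendant's absence ran from 2019-10-13 to 2019-12-15, the stated rules do not make that a tolling event, so it is disregarded.
The other events in the timeline have no effect on the limitation period under the stated rules.

2024-03-06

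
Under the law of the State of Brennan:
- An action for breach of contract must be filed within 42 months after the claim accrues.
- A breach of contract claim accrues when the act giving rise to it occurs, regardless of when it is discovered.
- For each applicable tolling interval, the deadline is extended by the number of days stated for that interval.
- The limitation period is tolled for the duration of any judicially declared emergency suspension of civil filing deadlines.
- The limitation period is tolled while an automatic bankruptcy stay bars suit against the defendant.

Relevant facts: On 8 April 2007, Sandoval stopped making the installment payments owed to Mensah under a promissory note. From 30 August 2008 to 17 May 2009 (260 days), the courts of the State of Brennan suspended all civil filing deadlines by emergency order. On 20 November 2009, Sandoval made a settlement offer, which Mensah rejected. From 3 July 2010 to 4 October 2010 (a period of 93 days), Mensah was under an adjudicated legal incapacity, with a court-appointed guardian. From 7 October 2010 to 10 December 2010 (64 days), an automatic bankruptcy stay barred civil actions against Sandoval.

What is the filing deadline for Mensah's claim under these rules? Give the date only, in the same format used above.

28 August 2011

The limitation period began to run on 8 April 2007.
42 months from 8 April 2007 is 8 October 2010.
Because the emergency suspension of filing deadlines ran from 30 August 2008 to 17 May 2009, the deadline is extended by 260 days to 25 June 2011.
The automatic bankruptcy stay from 7 October 2010 to 10 December 2010 tolled the period for 64 days, extending the deadline to 28 August 2011.
Although the plaintiff's incapacity ran from 3 July 2010 to 4 October 2010, the stated rules do not make that a tolling event, so it is disregarded.
Nothing else in the chronology tolls or restarts the period.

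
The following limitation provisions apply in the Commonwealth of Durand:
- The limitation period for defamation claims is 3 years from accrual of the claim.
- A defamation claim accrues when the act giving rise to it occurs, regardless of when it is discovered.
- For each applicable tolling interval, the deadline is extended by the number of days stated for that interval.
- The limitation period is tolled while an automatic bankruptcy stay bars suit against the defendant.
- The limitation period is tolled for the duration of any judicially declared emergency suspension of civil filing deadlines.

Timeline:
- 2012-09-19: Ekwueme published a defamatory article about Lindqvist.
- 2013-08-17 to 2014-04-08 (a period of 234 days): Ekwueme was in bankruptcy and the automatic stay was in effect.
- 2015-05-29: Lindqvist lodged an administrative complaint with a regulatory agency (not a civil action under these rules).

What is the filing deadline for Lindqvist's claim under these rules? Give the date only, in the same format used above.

2016-05-10

The limitation period began to run on 2012-09-19.
The untolled deadline — 3 years after 2012-09-19 — is 2015-09-19.
Because the automatic bankruptcy stay ran from 2013-08-17 to 2014-04-08, the deadline is extended by 234 days to 2016-05-10.
The other events in the timeline have no effect on the limitation period under the stated rules.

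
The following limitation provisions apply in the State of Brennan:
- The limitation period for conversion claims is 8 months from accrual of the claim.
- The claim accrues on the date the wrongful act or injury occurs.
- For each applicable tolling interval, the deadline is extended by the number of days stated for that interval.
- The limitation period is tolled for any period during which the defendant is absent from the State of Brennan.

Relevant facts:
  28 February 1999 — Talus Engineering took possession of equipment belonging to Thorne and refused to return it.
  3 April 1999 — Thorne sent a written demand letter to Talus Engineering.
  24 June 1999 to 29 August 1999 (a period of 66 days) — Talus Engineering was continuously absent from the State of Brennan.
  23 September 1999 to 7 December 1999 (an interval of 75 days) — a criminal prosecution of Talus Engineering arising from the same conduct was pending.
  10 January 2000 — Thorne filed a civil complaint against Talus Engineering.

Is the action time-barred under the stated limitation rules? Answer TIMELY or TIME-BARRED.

The limitation period began to run on 28 February 1999.
8 months from 28 February 1999 is 28 October 1999.
The period was tolled for 66 days by the defendant's absence from the jurisdiction (24 June 1999 to 29 August 1999), pushing the deadline to 2 January 2000.
Although a criminal prosecution ran from 23 September 1999 to 7 December 1999, the stated rules do not make that a tolling event, so it is disregarded.
Nothing else in the chronology tolls or restarts the period.
Filing on 10 January 2000 missed the 2 January 2000 deadline — the action is time-barred.

TIME-BARRED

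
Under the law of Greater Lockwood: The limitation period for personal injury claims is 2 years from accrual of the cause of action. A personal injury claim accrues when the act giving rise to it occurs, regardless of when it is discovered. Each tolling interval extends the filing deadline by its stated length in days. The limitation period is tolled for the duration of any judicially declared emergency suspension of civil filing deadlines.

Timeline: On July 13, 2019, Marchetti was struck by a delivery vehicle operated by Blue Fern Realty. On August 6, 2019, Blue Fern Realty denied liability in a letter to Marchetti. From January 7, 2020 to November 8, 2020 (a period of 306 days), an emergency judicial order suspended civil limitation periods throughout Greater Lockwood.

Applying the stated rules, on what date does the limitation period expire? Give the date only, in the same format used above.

The cause of action accrued on July 13, 2019, the date of the act.
2 years from July 13, 2019 is July 13, 2021.
The period was tolled for 306 days by the emergency suspension of filing deadlines (January 7, 2020 to November 8, 2020), pushing the deadline to May 15, 2022.
The other events in the timeline have no effect on the limitation period under the stated rules.

May 15, 2022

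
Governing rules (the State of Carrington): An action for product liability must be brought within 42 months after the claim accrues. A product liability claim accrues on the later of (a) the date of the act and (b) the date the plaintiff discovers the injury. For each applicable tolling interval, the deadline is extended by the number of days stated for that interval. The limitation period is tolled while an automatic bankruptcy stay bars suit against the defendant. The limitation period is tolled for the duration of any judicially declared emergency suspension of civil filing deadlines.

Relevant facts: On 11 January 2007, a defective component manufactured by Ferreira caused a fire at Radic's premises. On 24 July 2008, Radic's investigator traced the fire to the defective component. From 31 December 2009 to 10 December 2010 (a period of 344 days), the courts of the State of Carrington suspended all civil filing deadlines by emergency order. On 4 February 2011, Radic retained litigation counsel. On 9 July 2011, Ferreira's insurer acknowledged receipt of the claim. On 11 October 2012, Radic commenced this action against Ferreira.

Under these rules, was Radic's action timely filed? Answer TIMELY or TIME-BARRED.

TIMELY

The claim accrued on 24 July 2008 — the later of the 11 January 2007 act and the 24 July 2008 discovery.
Adding the 42 months base period to 24 July 2008 gives a deadline of 24 January 2012, before any tolling.
The emergency suspension of filing deadlines from 31 December 2009 to 10 December 2010 tolled the period for 344 days, extending the deadline to 2 January 2013.
The other events in the timeline have no effect on the limitation period under the stated rules.
The 11 October 2012 filing precedes the 2 January 2013 deadline; the claim is timely.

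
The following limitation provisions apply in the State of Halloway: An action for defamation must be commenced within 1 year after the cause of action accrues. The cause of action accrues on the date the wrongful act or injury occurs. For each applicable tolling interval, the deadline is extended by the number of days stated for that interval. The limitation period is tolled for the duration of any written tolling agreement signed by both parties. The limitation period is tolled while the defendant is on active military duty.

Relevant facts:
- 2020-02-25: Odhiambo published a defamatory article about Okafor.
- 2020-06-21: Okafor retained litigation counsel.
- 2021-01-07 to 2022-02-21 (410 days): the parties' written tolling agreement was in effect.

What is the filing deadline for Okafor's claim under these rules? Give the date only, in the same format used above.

The limitation period began to run on 2020-02-25.
Adding the 1 year base period to 2020-02-25 gives a deadline of 2021-02-25, before any tolling.
Because the written tolling agreement ran from 2021-01-07 to 2022-02-21, the deadline is extended by 410 days to 2022-04-11.
Nothing else in the chronology tolls or restarts the period.

2022-04-11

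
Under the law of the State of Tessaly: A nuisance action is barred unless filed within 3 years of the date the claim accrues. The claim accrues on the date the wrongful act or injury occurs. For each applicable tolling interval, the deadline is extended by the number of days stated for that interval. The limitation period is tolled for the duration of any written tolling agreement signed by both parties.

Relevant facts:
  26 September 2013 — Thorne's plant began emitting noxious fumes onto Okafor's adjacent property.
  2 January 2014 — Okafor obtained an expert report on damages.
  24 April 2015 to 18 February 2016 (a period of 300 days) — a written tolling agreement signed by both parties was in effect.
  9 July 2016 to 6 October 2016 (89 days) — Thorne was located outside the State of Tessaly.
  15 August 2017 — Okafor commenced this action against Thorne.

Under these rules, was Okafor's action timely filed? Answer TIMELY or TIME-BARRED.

The limitation period began to run on 26 September 2013.
Adding the 3 years base period to 26 September 2013 gives a deadline of 26 September 2016, before any tolling.
The period was tolled for 300 days by the written tolling agreement (24 April 2015 to 18 February 2016), pushing the deadline to 23 July 2017.
The defendant's absence from the jurisdiction from 9 July 2016 to 6 October 2016 does not toll the period, because no stated rule makes the defendant's absence a tolling event.
The other events in the timeline have no effect on the limitation period under the stated rules.
The 15 August 2017 filing falls after the 23 July 2017 deadline; the claim is time-barred.

TIME-BARRED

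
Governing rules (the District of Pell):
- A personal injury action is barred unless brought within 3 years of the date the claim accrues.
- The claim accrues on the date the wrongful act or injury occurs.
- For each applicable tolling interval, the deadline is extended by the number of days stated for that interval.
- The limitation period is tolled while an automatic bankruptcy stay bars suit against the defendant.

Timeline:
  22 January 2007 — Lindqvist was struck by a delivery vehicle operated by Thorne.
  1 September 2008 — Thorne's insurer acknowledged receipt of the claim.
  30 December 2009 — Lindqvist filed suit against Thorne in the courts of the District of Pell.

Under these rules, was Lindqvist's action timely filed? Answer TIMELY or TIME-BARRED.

The claim accrued on 22 January 2007, when the wrongful act occurred.
The untolled deadline — 3 years after 22 January 2007 — is 22 January 2010.
The other events in the timeline have no effect on the limitation period under the stated rules.
Filing on 30 December 2009 beat the 22 January 2010 deadline — the action is timely.

TIMELY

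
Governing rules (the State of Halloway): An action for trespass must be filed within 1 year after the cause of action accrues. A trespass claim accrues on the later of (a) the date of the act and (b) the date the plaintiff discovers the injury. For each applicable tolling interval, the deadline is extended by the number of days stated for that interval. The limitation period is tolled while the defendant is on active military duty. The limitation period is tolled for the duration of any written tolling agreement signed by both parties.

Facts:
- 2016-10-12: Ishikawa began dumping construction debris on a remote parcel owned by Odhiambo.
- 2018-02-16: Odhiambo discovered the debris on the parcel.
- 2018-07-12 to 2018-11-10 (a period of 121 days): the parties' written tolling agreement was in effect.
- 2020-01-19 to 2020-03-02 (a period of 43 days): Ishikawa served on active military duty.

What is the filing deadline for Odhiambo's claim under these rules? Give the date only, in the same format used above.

2019-06-17

Because discovery on 2018-02-16 post-dates the 2016-10-12 act, accrual under the later-of rule falls on 2018-02-16.
Adding the 1 year base period to 2018-02-16 gives a deadline of 2019-02-16, before any tolling.
The period was tolled for 121 days by the written tolling agreement (2018-07-12 to 2018-11-10), pushing the deadline to 2019-06-17.
The defendant's active military service from 2020-01-19 to 2020-03-02 began after the period had already run on 2019-06-17, so it has no tolling effect.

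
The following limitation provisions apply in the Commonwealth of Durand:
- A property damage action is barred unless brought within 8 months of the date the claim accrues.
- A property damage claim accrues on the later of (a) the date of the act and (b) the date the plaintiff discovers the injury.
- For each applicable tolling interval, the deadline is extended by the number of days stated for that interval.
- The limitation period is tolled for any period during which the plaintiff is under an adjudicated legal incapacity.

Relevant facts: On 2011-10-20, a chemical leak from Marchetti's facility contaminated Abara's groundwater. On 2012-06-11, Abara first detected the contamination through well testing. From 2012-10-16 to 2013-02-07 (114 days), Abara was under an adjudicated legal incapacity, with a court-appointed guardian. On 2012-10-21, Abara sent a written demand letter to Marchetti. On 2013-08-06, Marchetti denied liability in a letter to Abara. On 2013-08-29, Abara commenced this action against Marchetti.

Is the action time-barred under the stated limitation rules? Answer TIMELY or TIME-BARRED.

Taking the later of the act (2011-10-20) and discovery (2012-06-11), the claim accrued on 2012-06-11.
Adding the 8 months base period to 2012-06-11 gives a deadline of 2013-02-11, before any tolling.
The period was tolled for 114 days by the plaintiff's legal incapacity (2012-10-16 to 2013-02-07), pushing the deadline to 2013-06-05.
The other events in the timeline have no effect on the limitation period under the stated rules.
Filing on 2013-08-29 missed the 2013-06-05 deadline — the action is time-barred.

TIME-BARRED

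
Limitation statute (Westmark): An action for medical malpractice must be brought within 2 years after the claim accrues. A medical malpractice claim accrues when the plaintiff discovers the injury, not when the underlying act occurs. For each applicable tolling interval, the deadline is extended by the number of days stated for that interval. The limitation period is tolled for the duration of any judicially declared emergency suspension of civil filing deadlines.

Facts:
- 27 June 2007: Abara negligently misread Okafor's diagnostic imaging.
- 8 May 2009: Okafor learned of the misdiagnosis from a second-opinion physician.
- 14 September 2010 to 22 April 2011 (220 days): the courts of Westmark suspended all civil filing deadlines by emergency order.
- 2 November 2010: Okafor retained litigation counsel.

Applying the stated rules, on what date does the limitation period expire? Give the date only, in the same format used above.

14 December 2011

Accrual is tied to discovery, so the period began on 8 May 2009 rather than on 27 June 2007 when the act occurred.
2 years from 8 May 2009 is 8 May 2011.
The period was tolled for 220 days by the emergency suspension of filing deadlines (14 September 2010 to 22 April 2011), pushing the deadline to 14 December 2011.
None of the other events listed affects the running of the period under the stated rules.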